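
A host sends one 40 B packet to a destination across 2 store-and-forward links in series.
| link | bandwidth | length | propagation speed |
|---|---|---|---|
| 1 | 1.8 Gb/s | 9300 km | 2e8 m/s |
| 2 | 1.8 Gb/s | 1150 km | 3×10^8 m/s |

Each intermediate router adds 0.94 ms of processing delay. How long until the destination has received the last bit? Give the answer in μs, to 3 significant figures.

L = 40 × 8 = 320 bits.
Transmission delay per hop = L/R = 320/1800000000 = 0.177778 μs; 2 hops → 0.355556 μs.
Propagation delays (d/s per hop): 46500, 3833.33 μs; sum = 50333.3 μs.
Processing at 1 router(s): 1 × 0.94 ms = 940 μs.
End-to-end = 51300 μs.

51300 μs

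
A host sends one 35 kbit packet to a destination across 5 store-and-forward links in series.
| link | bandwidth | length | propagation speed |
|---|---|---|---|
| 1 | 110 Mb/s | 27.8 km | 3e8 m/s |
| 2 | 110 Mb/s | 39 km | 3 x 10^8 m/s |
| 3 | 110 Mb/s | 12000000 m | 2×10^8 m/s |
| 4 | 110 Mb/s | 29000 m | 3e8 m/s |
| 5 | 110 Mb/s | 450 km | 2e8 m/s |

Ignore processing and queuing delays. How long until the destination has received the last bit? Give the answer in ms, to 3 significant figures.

L = 35000 bits.
Transmission delay per hop = L/R = 35000/110000000 = 0.318182 ms; 5 hops → 1.59091 ms.
Propagation delays (d/s per hop): 0.0926667, 0.13, 60, 0.0966667, 2.25 ms; sum = 62.5693 ms.
End-to-end = 64.2 ms.

64.2 ms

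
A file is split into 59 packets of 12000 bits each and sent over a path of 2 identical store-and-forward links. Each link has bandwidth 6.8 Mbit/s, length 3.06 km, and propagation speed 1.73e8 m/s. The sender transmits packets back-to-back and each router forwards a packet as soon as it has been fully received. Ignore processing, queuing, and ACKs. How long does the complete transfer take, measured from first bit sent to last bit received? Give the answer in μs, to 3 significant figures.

Per-hop transmission t_tx = L/R = 12000/6800000 = 1764.71 μs.
Per-hop propagation t_prop = 3060/173000000 = 17.6879 μs.
Pipeline fill: first packet needs 2·t_tx to clear all hops; remaining 58 packets each add one t_tx.
Total = (2+59-1)·t_tx + 2·t_prop = 60·1764.71 + 2·17.6879 = 106000 μs.

106000 μs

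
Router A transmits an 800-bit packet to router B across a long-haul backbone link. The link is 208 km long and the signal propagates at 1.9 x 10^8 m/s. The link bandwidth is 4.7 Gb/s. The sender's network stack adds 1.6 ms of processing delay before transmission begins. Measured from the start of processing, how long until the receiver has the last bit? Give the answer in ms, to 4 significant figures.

Transmission delay = L/R = 800 / 4700000000 = 0.000170213 ms.
Propagation delay = d/s = 208000 m / 190000000 m/s = 1.09474 ms.
Plus processing delay 1.6 ms = 1.6 ms.
Total = 2.695 ms.

2.695 ms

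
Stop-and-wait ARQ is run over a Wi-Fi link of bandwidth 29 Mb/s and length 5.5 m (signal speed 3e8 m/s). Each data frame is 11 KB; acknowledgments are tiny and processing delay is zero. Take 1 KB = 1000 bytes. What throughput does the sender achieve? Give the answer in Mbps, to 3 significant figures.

29.0 Mbps

t_tx = L/R = 88000/29000000 = 0.00303448 s.
t_prop = 5.5/300000000 = 1.83333e-08 s; RTT = 3.66667e-08 s.
Cycle = t_tx + RTT = 0.00303452 s.
Throughput = L / cycle = 88000 / 0.00303452 = 29.0 Mbps.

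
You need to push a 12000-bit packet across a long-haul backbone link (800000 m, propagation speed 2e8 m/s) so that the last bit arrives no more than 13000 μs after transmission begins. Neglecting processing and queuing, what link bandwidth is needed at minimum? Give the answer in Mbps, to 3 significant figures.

Propagation delay = 800000 / 200000000 = 4000 μs.
Transmission budget = 13000 − 4000 = 9000 μs.
R ≥ L / t_tx = 12000 bits / 0.009 s = 1.33 Mbps.

1.33 Mbps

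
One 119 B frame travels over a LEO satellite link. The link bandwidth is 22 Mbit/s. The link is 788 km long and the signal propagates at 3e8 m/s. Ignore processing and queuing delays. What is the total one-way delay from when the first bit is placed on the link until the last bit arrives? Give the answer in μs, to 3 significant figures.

2670 μs

L = 119 × 8 = 952 bits.
Transmission delay = L/R = 952 / 22000000 = 43.2727 μs.
Propagation delay = d/s = 788000 m / 300000000 m/s = 2626.67 μs.
Total = 2670 μs.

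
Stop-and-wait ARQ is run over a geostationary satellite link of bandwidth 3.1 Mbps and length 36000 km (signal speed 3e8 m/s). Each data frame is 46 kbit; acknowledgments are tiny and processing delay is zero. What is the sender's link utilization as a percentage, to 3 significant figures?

5.82 %

t_tx = L/R = 46000/3100000 = 0.0148387 s.
t_prop = 36000000/300000000 = 0.12 s; RTT = 0.24 s.
Cycle = t_tx + RTT = 0.254839 s.
Utilization = t_tx / cycle = 0.0148387/0.254839 = 5.82 %.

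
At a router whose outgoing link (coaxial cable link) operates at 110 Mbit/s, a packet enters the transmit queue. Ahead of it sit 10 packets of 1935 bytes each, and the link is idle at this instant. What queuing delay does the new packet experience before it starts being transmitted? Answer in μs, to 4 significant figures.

Each queued packet: L/R = 15480/110000000 = 140.727 μs.
10 queued → 1407.27 μs.
Queuing delay = 1407 μs.

1407 μs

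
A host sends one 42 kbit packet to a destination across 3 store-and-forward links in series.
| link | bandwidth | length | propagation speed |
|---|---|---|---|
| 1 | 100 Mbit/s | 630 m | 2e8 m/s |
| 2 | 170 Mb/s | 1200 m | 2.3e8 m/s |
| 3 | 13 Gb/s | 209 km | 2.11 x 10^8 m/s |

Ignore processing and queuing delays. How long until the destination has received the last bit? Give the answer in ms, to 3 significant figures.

1.67 ms

L = 42000 bits.
Transmission delays (L/R per hop): 0.42, 0.247059, 0.00323077 ms; sum = 0.67029 ms.
Propagation delays (d/s per hop): 0.00315, 0.00521739, 0.990521 ms; sum = 0.998889 ms.
End-to-end = 1.67 ms.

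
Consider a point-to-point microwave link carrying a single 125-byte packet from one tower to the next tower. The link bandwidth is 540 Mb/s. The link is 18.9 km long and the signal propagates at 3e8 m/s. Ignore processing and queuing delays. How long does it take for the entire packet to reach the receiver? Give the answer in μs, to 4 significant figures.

L = 125 × 8 = 1000 bits.
Transmission delay = L/R = 1000 / 540000000 = 1.85185 μs.
Propagation delay = d/s = 18900 m / 300000000 m/s = 63 μs.
Total = 64.85 μs.

64.85 μs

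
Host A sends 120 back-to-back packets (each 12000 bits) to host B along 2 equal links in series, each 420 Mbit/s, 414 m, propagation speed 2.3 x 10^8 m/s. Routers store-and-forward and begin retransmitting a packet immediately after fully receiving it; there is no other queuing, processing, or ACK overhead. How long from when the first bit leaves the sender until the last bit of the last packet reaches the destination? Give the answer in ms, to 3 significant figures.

3.46 ms

Per-hop transmission t_tx = L/R = 12000/420000000 = 0.0285714 ms.
Per-hop propagation t_prop = 414/2.3e+08 = 0.0018 ms.
Pipeline fill: first packet needs 2·t_tx to clear all hops; remaining 119 packets each add one t_tx.
Total = (2+120-1)·t_tx + 2·t_prop = 121·0.0285714 + 2·0.0018 = 3.46 ms.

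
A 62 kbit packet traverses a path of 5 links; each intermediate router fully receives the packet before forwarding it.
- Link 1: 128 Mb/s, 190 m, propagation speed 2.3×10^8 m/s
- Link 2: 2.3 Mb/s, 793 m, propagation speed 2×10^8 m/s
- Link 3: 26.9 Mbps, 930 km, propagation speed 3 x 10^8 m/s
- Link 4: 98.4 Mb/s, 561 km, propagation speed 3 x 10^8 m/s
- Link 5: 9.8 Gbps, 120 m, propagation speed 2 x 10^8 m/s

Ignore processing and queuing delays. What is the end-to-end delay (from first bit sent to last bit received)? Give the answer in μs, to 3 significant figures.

L = 62000 bits.
Transmission delays (L/R per hop): 484.375, 26956.5, 2304.83, 630.081, 6.32653 μs; sum = 30382.1 μs.
Propagation delays (d/s per hop): 0.826087, 3.965, 3100, 1870, 0.6 μs; sum = 4975.39 μs.
End-to-end = 35400 μs.

35400 μs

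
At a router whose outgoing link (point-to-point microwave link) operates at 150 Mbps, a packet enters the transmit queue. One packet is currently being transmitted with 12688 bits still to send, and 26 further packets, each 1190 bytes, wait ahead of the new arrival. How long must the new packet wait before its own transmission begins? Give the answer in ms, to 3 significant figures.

1.73 ms

Each queued packet: L/R = 9520/150000000 = 0.0634667 ms.
26 queued → 1.65013 ms.
Plus remaining 12688 bits of current packet: 0.0845867 ms.
Queuing delay = 1.73 ms.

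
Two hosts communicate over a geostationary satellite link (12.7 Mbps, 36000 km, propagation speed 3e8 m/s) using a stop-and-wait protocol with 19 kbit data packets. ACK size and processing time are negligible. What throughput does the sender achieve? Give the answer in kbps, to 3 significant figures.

78.7 kbps

t_tx = L/R = 19000/12700000 = 0.00149606 s.
t_prop = 36000000/300000000 = 0.12 s; RTT = 0.24 s.
Cycle = t_tx + RTT = 0.241496 s.
Throughput = L / cycle = 19000 / 0.241496 = 78.7 kbps.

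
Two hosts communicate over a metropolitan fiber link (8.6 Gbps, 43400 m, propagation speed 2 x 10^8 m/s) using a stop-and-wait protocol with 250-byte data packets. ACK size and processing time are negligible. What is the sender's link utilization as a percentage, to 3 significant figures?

0.0536 %

t_tx = L/R = 2000/8600000000 = 2.32558e-07 s.
t_prop = 43400/200000000 = 0.000217 s; RTT = 0.000434 s.
Cycle = t_tx + RTT = 0.000434233 s.
Utilization = t_tx / cycle = 2.32558e-07/0.000434233 = 0.0536 %.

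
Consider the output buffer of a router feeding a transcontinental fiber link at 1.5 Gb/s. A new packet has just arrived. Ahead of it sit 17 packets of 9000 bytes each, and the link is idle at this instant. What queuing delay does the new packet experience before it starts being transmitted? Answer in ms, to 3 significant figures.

Each queued packet: L/R = 72000/1500000000 = 0.048 ms.
17 queued → 0.816 ms.
Queuing delay = 0.816 ms.

0.816 ms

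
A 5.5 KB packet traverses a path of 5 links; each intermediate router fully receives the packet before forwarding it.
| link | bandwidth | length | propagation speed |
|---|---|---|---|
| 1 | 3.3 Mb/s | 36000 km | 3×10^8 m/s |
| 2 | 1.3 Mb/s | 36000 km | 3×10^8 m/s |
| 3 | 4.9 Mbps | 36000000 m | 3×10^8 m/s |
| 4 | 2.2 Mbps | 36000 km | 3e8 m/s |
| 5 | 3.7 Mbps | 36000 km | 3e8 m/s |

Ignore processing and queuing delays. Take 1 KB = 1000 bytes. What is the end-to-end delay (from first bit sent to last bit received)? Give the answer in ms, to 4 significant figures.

L = 44000 bits.
Transmission delays (L/R per hop): 13.3333, 33.8462, 8.97959, 20, 11.8919 ms; sum = 88.051 ms.
Propagation delays (d/s per hop): 120, 120, 120, 120, 120 ms; sum = 600 ms.
End-to-end = 688.1 ms.

688.1 ms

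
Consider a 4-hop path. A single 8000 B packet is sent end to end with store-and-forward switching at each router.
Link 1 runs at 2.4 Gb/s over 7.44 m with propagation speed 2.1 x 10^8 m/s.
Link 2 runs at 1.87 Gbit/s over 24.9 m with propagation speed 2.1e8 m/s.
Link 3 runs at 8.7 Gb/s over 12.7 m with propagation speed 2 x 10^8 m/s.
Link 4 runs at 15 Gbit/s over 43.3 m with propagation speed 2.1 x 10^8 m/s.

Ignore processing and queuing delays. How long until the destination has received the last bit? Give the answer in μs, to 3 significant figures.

72.9 μs

L = 8000 × 8 = 64000 bits.
Transmission delays (L/R per hop): 26.6667, 34.2246, 7.35632, 4.26667 μs; sum = 72.5143 μs.
Propagation delays (d/s per hop): 0.0354286, 0.118571, 0.0635, 0.20619 μs; sum = 0.42369 μs.
End-to-end = 72.9 μs.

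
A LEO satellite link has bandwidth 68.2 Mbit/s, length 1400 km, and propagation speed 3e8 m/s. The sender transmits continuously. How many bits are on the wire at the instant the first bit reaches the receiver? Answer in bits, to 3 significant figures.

Propagation delay = 1400000 / 300000000 = 0.00466667 s.
BDP = R × t_prop = 68200000 × 0.00466667 = 318267 bits.

318000 bits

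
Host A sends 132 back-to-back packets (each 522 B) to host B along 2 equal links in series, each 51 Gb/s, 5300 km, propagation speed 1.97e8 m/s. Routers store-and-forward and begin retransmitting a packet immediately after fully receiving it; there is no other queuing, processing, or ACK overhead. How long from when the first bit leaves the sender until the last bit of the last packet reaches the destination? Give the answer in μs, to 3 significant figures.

53800 μs

Per-hop transmission t_tx = L/R = 4176/51000000000 = 0.0818824 μs.
Per-hop propagation t_prop = 5300000/197000000 = 26903.6 μs.
Pipeline fill: first packet needs 2·t_tx to clear all hops; remaining 131 packets each add one t_tx.
Total = (2+132-1)·t_tx + 2·t_prop = 133·0.0818824 + 2·26903.6 = 53800 μs.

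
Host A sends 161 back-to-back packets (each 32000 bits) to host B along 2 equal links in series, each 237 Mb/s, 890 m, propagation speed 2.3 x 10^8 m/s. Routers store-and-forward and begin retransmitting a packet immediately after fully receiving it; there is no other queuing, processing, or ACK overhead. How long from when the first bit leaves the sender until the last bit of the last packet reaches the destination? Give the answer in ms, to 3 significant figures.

Per-hop transmission t_tx = L/R = 32000/237000000 = 0.135021 ms.
Per-hop propagation t_prop = 890/2.3e+08 = 0.00386957 ms.
Pipeline fill: first packet needs 2·t_tx to clear all hops; remaining 160 packets each add one t_tx.
Total = (2+161-1)·t_tx + 2·t_prop = 162·0.135021 + 2·0.00386957 = 21.9 ms.

21.9 ms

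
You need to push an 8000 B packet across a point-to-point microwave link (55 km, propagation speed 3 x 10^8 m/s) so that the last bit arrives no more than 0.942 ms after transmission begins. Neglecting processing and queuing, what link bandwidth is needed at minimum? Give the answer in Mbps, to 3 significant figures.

L = 64000 bits.
Propagation delay = 55000 / 300000000 = 0.183333 ms.
Transmission budget = 0.942 − 0.183333 = 0.758667 ms.
R ≥ L / t_tx = 64000 bits / 0.000758667 s = 84.4 Mbps.

84.4 Mbps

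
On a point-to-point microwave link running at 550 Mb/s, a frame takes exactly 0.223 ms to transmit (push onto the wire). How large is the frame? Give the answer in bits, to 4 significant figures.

L = R × t_tx = 550000000 b/s × 0.000223 s = 122650 bits.

122700 bits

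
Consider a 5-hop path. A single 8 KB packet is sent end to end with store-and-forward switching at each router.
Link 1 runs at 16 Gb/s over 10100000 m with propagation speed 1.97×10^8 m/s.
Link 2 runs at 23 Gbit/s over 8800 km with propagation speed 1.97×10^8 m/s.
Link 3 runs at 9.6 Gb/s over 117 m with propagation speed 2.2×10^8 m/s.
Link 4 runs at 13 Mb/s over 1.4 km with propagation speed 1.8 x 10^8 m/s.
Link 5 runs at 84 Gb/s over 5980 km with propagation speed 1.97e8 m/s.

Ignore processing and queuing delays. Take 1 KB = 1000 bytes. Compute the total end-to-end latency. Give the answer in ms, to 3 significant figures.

L = 64000 bits.
Transmission delays (L/R per hop): 0.004, 0.00278261, 0.00666667, 4.92308, 0.000761905 ms; sum = 4.93729 ms.
Propagation delays (d/s per hop): 51.269, 44.6701, 0.000531818, 0.00777778, 30.3553 ms; sum = 126.303 ms.
End-to-end = 131 ms.

131 ms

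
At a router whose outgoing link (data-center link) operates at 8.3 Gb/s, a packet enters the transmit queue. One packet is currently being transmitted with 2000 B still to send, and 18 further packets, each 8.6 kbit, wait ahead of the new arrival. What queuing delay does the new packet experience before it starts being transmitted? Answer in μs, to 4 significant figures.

20.58 μs

Each queued packet: L/R = 8600/8.3e+09 = 1.03614 μs.
18 queued → 18.6506 μs.
Plus remaining 16000 bits of current packet: 1.92771 μs.
Queuing delay = 20.58 μs.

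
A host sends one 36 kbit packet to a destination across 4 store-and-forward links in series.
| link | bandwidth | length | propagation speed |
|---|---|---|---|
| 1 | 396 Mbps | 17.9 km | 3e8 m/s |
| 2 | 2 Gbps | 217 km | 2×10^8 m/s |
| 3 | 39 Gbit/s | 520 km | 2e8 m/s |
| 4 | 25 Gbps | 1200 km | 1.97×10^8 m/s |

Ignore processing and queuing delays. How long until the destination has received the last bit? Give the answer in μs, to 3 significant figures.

L = 36000 bits.
Transmission delays (L/R per hop): 90.9091, 18, 0.923077, 1.44 μs; sum = 111.272 μs.
Propagation delays (d/s per hop): 59.6667, 1085, 2600, 6091.37 μs; sum = 9836.04 μs.
End-to-end = 9950 μs.

9950 μs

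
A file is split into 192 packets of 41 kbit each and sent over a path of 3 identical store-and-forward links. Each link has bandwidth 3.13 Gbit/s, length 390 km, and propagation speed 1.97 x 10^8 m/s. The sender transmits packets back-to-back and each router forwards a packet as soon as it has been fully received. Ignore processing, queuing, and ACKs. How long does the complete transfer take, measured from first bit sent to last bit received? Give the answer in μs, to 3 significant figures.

Per-hop transmission t_tx = L/R = 41000/3130000000 = 13.099 μs.
Per-hop propagation t_prop = 390000/197000000 = 1979.7 μs.
Pipeline fill: first packet needs 3·t_tx to clear all hops; remaining 191 packets each add one t_tx.
Total = (3+192-1)·t_tx + 3·t_prop = 194·13.099 + 3·1979.7 = 8480 μs.

8480 μs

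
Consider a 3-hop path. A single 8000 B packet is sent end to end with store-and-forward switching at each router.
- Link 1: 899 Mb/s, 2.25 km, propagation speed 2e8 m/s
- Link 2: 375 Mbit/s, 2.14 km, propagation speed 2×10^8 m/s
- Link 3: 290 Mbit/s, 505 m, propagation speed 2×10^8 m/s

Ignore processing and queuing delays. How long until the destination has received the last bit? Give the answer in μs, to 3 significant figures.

L = 8000 × 8 = 64000 bits.
Transmission delays (L/R per hop): 71.1902, 170.667, 220.69 μs; sum = 462.547 μs.
Propagation delays (d/s per hop): 11.25, 10.7, 2.525 μs; sum = 24.475 μs.
End-to-end = 487 μs.

487 μs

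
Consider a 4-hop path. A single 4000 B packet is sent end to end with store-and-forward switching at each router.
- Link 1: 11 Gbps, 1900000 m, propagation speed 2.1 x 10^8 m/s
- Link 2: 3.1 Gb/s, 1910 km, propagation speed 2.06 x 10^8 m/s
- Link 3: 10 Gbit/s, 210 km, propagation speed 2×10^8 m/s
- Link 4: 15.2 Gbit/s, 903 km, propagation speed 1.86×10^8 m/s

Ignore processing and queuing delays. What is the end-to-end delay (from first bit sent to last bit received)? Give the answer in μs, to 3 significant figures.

L = 4000 × 8 = 32000 bits.
Transmission delays (L/R per hop): 2.90909, 10.3226, 3.2, 2.10526 μs; sum = 18.5369 μs.
Propagation delays (d/s per hop): 9047.62, 9271.84, 1050, 4854.84 μs; sum = 24224.3 μs.
End-to-end = 24200 μs.

24200 μs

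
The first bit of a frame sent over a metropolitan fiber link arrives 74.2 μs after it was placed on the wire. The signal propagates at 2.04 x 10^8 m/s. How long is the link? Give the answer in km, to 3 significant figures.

d = s × t_prop = 204000000 × 7.42e-05 = 15.1 km.

15.1 km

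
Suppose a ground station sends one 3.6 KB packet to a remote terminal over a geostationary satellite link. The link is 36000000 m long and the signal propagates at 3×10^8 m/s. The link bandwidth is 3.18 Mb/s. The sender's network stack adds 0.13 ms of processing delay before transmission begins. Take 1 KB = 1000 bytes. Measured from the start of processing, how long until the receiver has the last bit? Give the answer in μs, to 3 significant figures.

129000 μs

L = 28800 bits.
Transmission delay = L/R = 28800 / 3180000 = 9056.6 μs.
Propagation delay = d/s = 36000000 m / 300000000 m/s = 120000 μs.
Plus processing delay 0.13 ms = 130 μs.
Total = 129000 μs.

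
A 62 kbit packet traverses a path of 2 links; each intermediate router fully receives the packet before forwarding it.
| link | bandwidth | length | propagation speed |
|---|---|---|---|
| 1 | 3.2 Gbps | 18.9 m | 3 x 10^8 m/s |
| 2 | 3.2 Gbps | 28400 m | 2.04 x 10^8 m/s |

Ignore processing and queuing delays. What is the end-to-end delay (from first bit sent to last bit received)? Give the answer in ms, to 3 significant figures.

0.178 ms

L = 62000 bits.
Transmission delay per hop = L/R = 62000/3200000000 = 0.019375 ms; 2 hops → 0.03875 ms.
Propagation delays (d/s per hop): 6.3e-05, 0.139216 ms; sum = 0.139279 ms.
End-to-end = 0.178 ms.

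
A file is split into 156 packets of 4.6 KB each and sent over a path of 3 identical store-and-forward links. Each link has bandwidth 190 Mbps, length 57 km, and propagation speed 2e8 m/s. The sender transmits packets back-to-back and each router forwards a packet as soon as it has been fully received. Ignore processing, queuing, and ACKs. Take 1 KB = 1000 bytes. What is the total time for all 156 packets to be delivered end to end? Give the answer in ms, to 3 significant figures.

31.5 ms

Per-hop transmission t_tx = L/R = 36800/190000000 = 0.193684 ms.
Per-hop propagation t_prop = 57000/200000000 = 0.285 ms.
Pipeline fill: first packet needs 3·t_tx to clear all hops; remaining 155 packets each add one t_tx.
Total = (3+156-1)·t_tx + 3·t_prop = 158·0.193684 + 3·0.285 = 31.5 ms.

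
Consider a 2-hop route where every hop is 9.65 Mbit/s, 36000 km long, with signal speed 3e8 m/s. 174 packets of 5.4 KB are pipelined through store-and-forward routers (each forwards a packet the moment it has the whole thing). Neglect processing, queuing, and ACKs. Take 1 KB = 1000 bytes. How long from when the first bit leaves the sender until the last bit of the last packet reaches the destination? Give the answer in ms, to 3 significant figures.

1020 ms

Per-hop transmission t_tx = L/R = 43200/9650000 = 4.47668 ms.
Per-hop propagation t_prop = 36000000/300000000 = 120 ms.
Pipeline fill: first packet needs 2·t_tx to clear all hops; remaining 173 packets each add one t_tx.
Total = (2+174-1)·t_tx + 2·t_prop = 175·4.47668 + 2·120 = 1020 ms.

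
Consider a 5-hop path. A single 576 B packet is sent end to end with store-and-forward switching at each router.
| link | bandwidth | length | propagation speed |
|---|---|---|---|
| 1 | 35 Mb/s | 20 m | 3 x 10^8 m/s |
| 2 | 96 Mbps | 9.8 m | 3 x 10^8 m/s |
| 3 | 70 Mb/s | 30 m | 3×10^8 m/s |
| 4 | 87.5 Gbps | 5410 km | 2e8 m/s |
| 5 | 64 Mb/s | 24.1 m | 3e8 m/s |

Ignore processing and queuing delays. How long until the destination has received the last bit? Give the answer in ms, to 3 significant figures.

L = 576 × 8 = 4608 bits.
Transmission delays (L/R per hop): 0.131657, 0.048, 0.0658286, 5.26629e-05, 0.072 ms; sum = 0.317538 ms.
Propagation delays (d/s per hop): 6.66667e-05, 3.26667e-05, 0.0001, 27.05, 8.03333e-05 ms; sum = 27.0503 ms.
End-to-end = 27.4 ms.

27.4 ms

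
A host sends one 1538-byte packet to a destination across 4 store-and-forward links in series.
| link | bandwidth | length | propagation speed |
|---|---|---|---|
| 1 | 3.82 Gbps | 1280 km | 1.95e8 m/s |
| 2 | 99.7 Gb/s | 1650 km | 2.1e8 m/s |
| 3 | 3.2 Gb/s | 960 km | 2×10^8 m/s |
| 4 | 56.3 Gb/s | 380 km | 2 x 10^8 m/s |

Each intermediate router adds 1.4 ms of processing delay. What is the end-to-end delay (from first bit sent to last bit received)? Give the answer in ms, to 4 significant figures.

25.33 ms

L = 1538 × 8 = 12304 bits.
Transmission delays (L/R per hop): 0.00322094, 0.00012341, 0.003845, 0.000218544 ms; sum = 0.0074079 ms.
Propagation delays (d/s per hop): 6.5641, 7.85714, 4.8, 1.9 ms; sum = 21.1212 ms.
Processing at 3 router(s): 3 × 1.4 ms = 4.2 ms.
End-to-end = 25.33 ms.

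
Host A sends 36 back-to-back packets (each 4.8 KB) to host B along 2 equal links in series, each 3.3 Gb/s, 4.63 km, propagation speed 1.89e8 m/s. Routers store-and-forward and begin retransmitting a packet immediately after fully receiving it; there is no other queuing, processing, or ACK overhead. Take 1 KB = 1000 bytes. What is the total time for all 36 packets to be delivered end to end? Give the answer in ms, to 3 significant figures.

0.480 ms

Per-hop transmission t_tx = L/R = 38400/3300000000 = 0.0116364 ms.
Per-hop propagation t_prop = 4630/189000000 = 0.0244974 ms.
Pipeline fill: first packet needs 2·t_tx to clear all hops; remaining 35 packets each add one t_tx.
Total = (2+36-1)·t_tx + 2·t_prop = 37·0.0116364 + 2·0.0244974 = 0.480 ms.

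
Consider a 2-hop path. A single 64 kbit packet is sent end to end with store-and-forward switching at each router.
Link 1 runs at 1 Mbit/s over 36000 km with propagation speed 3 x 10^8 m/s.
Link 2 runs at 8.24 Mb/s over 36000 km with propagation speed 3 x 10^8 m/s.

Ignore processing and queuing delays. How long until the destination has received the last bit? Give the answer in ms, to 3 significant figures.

312 ms

L = 64000 bits.
Transmission delays (L/R per hop): 64, 7.76699 ms; sum = 71.767 ms.
Propagation delays (d/s per hop): 120, 120 ms; sum = 240 ms.
End-to-end = 312 ms.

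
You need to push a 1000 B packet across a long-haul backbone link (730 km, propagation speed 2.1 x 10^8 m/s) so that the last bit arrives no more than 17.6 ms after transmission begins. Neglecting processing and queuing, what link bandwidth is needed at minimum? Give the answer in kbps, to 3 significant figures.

566 kbps

L = 8000 bits.
Propagation delay = 730000 / 210000000 = 3.47619 ms.
Transmission budget = 17.6 − 3.47619 = 14.1238 ms.
R ≥ L / t_tx = 8000 bits / 0.0141238 s = 566 kbps.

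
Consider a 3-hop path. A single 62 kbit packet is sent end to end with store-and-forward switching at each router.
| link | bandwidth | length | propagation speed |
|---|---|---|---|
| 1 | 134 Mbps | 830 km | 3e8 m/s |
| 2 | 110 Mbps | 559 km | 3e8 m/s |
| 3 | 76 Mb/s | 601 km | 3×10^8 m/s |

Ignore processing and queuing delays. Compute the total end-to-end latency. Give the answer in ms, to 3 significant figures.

8.48 ms

L = 62000 bits.
Transmission delays (L/R per hop): 0.462687, 0.563636, 0.815789 ms; sum = 1.84211 ms.
Propagation delays (d/s per hop): 2.76667, 1.86333, 2.00333 ms; sum = 6.63333 ms.
End-to-end = 8.48 ms.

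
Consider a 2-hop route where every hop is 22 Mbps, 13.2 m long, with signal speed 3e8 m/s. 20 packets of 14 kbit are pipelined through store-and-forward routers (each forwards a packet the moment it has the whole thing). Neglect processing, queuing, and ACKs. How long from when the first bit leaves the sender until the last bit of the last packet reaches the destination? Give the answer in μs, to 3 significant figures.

13400 μs

Per-hop transmission t_tx = L/R = 14000/22000000 = 636.364 μs.
Per-hop propagation t_prop = 13.2/300000000 = 0.044 μs.
Pipeline fill: first packet needs 2·t_tx to clear all hops; remaining 19 packets each add one t_tx.
Total = (2+20-1)·t_tx + 2·t_prop = 21·636.364 + 2·0.044 = 13400 μs.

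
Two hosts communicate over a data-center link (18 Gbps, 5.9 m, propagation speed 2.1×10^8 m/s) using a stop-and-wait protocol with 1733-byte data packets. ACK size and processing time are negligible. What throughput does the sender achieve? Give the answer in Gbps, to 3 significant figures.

16.8 Gbps

t_tx = L/R = 13864/18000000000 = 7.70222e-07 s.
t_prop = 5.9/210000000 = 2.80952e-08 s; RTT = 5.61905e-08 s.
Cycle = t_tx + RTT = 8.26413e-07 s.
Throughput = L / cycle = 13864 / 8.26413e-07 = 16.8 Gbps.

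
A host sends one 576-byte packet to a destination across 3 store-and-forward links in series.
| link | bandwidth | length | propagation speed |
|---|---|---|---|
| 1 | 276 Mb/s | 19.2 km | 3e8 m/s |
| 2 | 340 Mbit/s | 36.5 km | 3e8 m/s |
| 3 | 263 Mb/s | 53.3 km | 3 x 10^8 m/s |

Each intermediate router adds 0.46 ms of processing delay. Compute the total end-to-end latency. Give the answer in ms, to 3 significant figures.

1.33 ms

L = 576 × 8 = 4608 bits.
Transmission delays (L/R per hop): 0.0166957, 0.0135529, 0.0175209 ms; sum = 0.0477695 ms.
Propagation delays (d/s per hop): 0.064, 0.121667, 0.177667 ms; sum = 0.363333 ms.
Processing at 2 router(s): 2 × 0.46 ms = 0.92 ms.
End-to-end = 1.33 ms.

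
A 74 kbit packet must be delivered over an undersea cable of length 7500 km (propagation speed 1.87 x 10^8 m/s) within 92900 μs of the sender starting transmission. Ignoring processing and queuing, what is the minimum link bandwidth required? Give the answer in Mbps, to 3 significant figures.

Propagation delay = 7500000 / 187000000 = 40107 μs.
Transmission budget = 92900 − 40107 = 52793 μs.
R ≥ L / t_tx = 74000 bits / 0.052793 s = 1.40 Mbps.

1.40 Mbps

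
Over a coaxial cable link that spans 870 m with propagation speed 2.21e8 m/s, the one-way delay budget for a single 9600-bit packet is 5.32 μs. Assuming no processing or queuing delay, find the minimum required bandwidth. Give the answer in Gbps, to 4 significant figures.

6.940 Gbps

Propagation delay = 870 / 221000000 = 3.93665 μs.
Transmission budget = 5.32 − 3.93665 = 1.38335 μs.
R ≥ L / t_tx = 9600 bits / 1.38335e-06 s = 6.940 Gbps.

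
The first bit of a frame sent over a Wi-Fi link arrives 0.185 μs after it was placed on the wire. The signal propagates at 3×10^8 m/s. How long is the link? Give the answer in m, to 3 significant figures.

55.5 m

d = s × t_prop = 300000000 × 1.85e-07 = 55.5 m.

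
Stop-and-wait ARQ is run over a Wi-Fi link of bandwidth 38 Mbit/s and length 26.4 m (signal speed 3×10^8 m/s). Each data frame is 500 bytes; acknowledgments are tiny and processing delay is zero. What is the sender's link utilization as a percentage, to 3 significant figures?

99.8 %

t_tx = L/R = 4000/38000000 = 0.000105263 s.
t_prop = 26.4/300000000 = 8.8e-08 s; RTT = 1.76e-07 s.
Cycle = t_tx + RTT = 0.000105439 s.
Utilization = t_tx / cycle = 0.000105263/0.000105439 = 99.8 %.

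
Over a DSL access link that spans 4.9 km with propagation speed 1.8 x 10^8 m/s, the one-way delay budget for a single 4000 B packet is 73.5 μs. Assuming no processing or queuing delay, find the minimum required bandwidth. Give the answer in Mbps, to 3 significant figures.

L = 32000 bits.
Propagation delay = 4900 / 180000000 = 27.2222 μs.
Transmission budget = 73.5 − 27.2222 = 46.2778 μs.
R ≥ L / t_tx = 32000 bits / 4.62778e-05 s = 691 Mbps.

691 Mbps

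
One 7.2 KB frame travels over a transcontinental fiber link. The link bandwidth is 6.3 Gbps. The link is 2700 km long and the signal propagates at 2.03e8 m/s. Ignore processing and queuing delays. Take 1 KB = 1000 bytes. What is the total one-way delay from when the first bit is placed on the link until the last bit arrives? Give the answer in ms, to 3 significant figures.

L = 57600 bits.
Transmission delay = L/R = 57600 / 6300000000 = 0.00914286 ms.
Propagation delay = d/s = 2700000 m / 2.03e+08 m/s = 13.3005 ms.
Total = 13.3 ms.

13.3 ms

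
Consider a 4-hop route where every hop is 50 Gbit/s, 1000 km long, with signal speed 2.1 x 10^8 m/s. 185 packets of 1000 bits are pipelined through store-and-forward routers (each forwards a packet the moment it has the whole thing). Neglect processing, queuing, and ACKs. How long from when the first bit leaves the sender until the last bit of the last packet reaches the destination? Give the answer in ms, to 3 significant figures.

Per-hop transmission t_tx = L/R = 1000/50000000000 = 2e-05 ms.
Per-hop propagation t_prop = 1000000/210000000 = 4.7619 ms.
Pipeline fill: first packet needs 4·t_tx to clear all hops; remaining 184 packets each add one t_tx.
Total = (4+185-1)·t_tx + 4·t_prop = 188·2e-05 + 4·4.7619 = 19.1 ms.

19.1 ms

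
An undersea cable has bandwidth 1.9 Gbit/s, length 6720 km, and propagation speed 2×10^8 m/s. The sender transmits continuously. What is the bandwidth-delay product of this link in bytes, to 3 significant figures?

7980000 bytes

Propagation delay = 6720000 / 200000000 = 0.0336 s.
BDP = R × t_prop = 1900000000 × 0.0336 = 63840000 bits.
In bytes: 63840000/8 = 7980000 bytes.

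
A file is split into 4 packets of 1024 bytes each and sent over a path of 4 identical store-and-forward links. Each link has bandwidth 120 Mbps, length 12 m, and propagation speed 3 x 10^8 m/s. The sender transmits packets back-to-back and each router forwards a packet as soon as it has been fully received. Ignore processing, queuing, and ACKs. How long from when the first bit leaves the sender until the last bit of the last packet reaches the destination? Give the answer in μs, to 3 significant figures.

478 μs

Per-hop transmission t_tx = L/R = 8192/120000000 = 68.2667 μs.
Per-hop propagation t_prop = 12/300000000 = 0.04 μs.
Pipeline fill: first packet needs 4·t_tx to clear all hops; remaining 3 packets each add one t_tx.
Total = (4+4-1)·t_tx + 4·t_prop = 7·68.2667 + 4·0.04 = 478 μs.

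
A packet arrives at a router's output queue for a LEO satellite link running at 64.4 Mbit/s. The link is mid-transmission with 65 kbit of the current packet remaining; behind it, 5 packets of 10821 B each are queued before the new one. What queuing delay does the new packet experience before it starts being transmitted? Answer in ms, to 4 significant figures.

Each queued packet: L/R = 86568/6.44e+07 = 1.34422 ms.
5 queued → 6.72112 ms.
Plus remaining 65000 bits of current packet: 1.00932 ms.
Queuing delay = 7.730 ms.

7.730 ms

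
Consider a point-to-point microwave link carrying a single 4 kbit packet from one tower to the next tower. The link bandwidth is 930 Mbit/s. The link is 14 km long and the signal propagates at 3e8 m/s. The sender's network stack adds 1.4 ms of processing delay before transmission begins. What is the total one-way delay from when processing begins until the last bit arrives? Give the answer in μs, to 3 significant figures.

L = 4000 bits.
Transmission delay = L/R = 4000 / 930000000 = 4.30108 μs.
Propagation delay = d/s = 14000 m / 300000000 m/s = 46.6667 μs.
Plus processing delay 1.4 ms = 1400 μs.
Total = 1450 μs.

1450 μs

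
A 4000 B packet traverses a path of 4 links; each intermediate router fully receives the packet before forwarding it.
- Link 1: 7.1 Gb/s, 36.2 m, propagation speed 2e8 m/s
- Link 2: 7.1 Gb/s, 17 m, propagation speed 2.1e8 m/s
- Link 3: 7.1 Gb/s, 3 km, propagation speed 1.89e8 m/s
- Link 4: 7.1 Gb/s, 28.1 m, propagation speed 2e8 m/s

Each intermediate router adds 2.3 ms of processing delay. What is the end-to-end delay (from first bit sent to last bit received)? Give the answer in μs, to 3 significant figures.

6930 μs

L = 4000 × 8 = 32000 bits.
Transmission delay per hop = L/R = 32000/7100000000 = 4.50704 μs; 4 hops → 18.0282 μs.
Propagation delays (d/s per hop): 0.181, 0.0809524, 15.873, 0.1405 μs; sum = 16.2755 μs.
Processing at 3 router(s): 3 × 2.3 ms = 6900 μs.
End-to-end = 6930 μs.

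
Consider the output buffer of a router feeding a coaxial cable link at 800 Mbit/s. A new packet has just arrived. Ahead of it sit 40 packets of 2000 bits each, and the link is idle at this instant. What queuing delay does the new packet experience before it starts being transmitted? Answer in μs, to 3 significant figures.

100 μs

Each queued packet: L/R = 2000/800000000 = 2.5 μs.
40 queued → 100 μs.
Queuing delay = 100 μs.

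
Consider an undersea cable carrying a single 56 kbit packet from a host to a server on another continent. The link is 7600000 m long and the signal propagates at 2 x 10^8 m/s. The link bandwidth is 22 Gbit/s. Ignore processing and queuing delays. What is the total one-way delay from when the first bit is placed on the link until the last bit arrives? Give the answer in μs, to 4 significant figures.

38000 μs

L = 56000 bits.
Transmission delay = L/R = 56000 / 22000000000 = 2.54545 μs.
Propagation delay = d/s = 7600000 m / 200000000 m/s = 38000 μs.
Total = 38000 μs.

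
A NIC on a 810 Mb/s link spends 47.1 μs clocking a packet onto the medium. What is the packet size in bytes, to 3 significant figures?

4770 bytes

L = R × t_tx = 810000000 b/s × 4.71e-05 s = 38151 bits.
In bytes: 38151 / 8 = 4770 bytes.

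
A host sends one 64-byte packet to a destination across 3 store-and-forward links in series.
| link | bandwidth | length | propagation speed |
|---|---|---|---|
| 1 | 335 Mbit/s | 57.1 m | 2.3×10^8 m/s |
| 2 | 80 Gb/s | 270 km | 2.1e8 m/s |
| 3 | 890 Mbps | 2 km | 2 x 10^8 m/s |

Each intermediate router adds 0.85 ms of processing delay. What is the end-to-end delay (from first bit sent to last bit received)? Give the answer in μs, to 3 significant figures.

L = 64 × 8 = 512 bits.
Transmission delays (L/R per hop): 1.52836, 0.0064, 0.575281 μs; sum = 2.11004 μs.
Propagation delays (d/s per hop): 0.248261, 1285.71, 10 μs; sum = 1295.96 μs.
Processing at 2 router(s): 2 × 0.85 ms = 1700 μs.
End-to-end = 3000 μs.

3000 μs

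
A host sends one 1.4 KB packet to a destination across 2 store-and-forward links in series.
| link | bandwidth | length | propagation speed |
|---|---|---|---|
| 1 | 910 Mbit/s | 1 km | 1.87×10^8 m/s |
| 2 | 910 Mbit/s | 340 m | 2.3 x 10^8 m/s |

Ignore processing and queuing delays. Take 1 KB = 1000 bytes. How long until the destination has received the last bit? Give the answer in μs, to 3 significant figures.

L = 11200 bits.
Transmission delay per hop = L/R = 11200/910000000 = 12.3077 μs; 2 hops → 24.6154 μs.
Propagation delays (d/s per hop): 5.34759, 1.47826 μs; sum = 6.82585 μs.
End-to-end = 31.4 μs.

31.4 μs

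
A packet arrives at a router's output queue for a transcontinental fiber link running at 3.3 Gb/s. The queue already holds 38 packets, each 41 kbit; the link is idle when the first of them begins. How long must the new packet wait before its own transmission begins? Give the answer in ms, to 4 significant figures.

Each queued packet: L/R = 41000/3300000000 = 0.0124242 ms.
38 queued → 0.472121 ms.
Queuing delay = 0.4721 ms.

0.4721 ms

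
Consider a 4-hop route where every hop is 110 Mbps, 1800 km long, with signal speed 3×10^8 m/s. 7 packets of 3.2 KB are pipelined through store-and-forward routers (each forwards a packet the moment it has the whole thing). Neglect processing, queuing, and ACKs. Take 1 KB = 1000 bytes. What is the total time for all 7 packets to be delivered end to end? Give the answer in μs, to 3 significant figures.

26300 μs

Per-hop transmission t_tx = L/R = 25600/110000000 = 232.727 μs.
Per-hop propagation t_prop = 1800000/300000000 = 6000 μs.
Pipeline fill: first packet needs 4·t_tx to clear all hops; remaining 6 packets each add one t_tx.
Total = (4+7-1)·t_tx + 4·t_prop = 10·232.727 + 4·6000 = 26300 μs.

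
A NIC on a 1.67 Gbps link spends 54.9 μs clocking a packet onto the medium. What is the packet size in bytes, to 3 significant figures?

11500 bytes

L = R × t_tx = 1670000000 b/s × 5.49e-05 s = 91683 bits.
In bytes: 91683 / 8 = 11500 bytes.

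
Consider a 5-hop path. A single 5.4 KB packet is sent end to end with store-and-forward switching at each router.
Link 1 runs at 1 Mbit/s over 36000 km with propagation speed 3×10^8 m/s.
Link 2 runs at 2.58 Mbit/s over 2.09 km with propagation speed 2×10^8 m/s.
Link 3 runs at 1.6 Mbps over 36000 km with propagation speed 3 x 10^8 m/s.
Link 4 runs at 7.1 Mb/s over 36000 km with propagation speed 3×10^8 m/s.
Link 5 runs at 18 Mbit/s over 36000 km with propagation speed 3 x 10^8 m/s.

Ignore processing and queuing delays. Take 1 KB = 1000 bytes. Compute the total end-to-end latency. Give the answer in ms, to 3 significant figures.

L = 43200 bits.
Transmission delays (L/R per hop): 43.2, 16.7442, 27, 6.08451, 2.4 ms; sum = 95.4287 ms.
Propagation delays (d/s per hop): 120, 0.01045, 120, 120, 120 ms; sum = 480.01 ms.
End-to-end = 575 ms.

575 ms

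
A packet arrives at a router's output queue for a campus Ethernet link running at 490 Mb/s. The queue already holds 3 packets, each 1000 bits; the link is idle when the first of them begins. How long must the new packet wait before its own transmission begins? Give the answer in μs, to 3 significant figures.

6.12 μs

Each queued packet: L/R = 1000/490000000 = 2.04082 μs.
3 queued → 6.12245 μs.
Queuing delay = 6.12 μs.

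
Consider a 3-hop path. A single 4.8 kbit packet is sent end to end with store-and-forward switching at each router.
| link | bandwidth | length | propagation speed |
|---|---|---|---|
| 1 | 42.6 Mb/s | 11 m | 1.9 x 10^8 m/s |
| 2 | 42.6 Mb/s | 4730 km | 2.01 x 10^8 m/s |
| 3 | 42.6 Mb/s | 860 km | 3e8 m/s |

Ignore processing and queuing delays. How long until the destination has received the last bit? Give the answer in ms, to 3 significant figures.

26.7 ms

L = 4800 bits.
Transmission delay per hop = L/R = 4800/42600000 = 0.112676 ms; 3 hops → 0.338028 ms.
Propagation delays (d/s per hop): 5.78947e-05, 23.5323, 2.86667 ms; sum = 26.3991 ms.
End-to-end = 26.7 ms.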